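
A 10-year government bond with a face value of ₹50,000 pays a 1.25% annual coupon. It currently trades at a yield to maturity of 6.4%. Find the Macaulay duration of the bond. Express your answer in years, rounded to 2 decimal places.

9.28 years

Periodic yield y = 0.064. Discount each cash flow and weight by its year:
  t   CF        PV=CF/(1+0.064)^t    t·PV
  1       625.00       587.4060       587.4060
  2       625.00       552.0733     1,104.1466
  3       625.00       518.8659     1,556.5977
  4       625.00       487.6559     1,950.6237
  5       625.00       458.3232     2,291.6162
  6       625.00       430.7549     2,584.5295
  7       625.00       404.8449     2,833.9140
  8       625.00       380.4933     3,043.9463
  9       625.00       357.6065     3,218.4582
  10   50,625.00    27,223.8007   272,238.0069
  Σ                 31,401.8246   291,409.2452
Price P = Σ PV = 31,401.8246.
Macaulay duration = Σ(t·PV) / P = 291,409.2452 / 31,401.8246 = 9.28001 years.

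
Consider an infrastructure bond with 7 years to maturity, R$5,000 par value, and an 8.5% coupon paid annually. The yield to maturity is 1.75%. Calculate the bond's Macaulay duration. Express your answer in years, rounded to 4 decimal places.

Periodic yield y = 0.0175. Discount each cash flow and weight by its year:
  t   CF        PV=CF/(1+0.0175)^t    t·PV
  1       425.00       417.6904       417.6904
  2       425.00       410.5066       821.0131
  3       425.00       403.4462     1,210.3387
  4       425.00       396.5074     1,586.0295
  5       425.00       389.6878     1,948.4391
  6       425.00       382.9856     2,297.9135
  7     5,425.00     4,804.6175    33,632.3224
  Σ                  7,205.4415    41,913.7467
Price P = Σ PV = 7,205.4415.
Macaulay duration = Σ(t·PV) / P = 41,913.7467 / 7,205.4415 = 5.81696 years.

5.8170 years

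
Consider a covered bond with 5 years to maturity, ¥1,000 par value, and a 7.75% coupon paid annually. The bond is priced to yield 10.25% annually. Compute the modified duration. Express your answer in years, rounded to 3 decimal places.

Periodic yield y = 0.1025. First find Macaulay duration:
  t   CF        PV=CF/(1+0.1025)^t    t·PV
  1        77.50        70.2948        70.2948
  2        77.50        63.7594       127.5189
  3        77.50        57.8317       173.4951
  4        77.50        52.4551       209.8202
  5     1,077.50       661.4915     3,307.4577
  Σ                    905.8325     3,888.5866
P = 905.8325; Macaulay duration = 3,888.5866 / 905.8325 = 4.29283 years.
Modified duration = D_Mac / (1 + y) = 4.29283 / 1.1025 = 3.89373 years.

3.894 years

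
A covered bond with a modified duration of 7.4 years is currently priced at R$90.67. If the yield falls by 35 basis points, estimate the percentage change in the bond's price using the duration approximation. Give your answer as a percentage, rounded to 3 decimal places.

Duration approximation: ΔP/P ≈ -D_mod · Δy = -7.4 × (-0.0035) = +0.025900.
As a percentage: +2.5900%.

+2.590%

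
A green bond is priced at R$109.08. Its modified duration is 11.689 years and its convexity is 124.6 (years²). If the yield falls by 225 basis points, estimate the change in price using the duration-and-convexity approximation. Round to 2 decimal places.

Duration effect: -D_mod·Δy = -11.689 × (-0.0225) = +0.2630025
Convexity effect: ½·C·(Δy)² = 0.5 × 124.6 × (-0.0225)² = +0.031539375
ΔP/P ≈ +0.2630025 + 0.031539375 = +0.294541875
ΔP ≈ 109.08 × (+0.294541875) = +32.128627725.

+R$32.13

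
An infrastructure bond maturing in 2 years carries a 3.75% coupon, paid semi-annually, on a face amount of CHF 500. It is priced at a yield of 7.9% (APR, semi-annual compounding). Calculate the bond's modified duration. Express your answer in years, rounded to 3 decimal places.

1.869 years

Periodic yield y = 0.0395. First find Macaulay duration:
  t   CF        PV=CF/(1+0.0395)^t    t·PV
  1        9.375         9.0188         9.0188
  2        9.375         8.6761        17.3521
  3        9.375         8.3464        25.0391
  4      509.375       436.2542     1,745.0169
  Σ                    462.2954     1,796.4269
P = 462.2954; Macaulay duration = 1,796.4269 / 462.2954 = 3.88589 half-year periods = 1.94294 years.
Modified duration = D_Mac / (1 + y) = 1.94294 / 1.0395 = 1.86911 years.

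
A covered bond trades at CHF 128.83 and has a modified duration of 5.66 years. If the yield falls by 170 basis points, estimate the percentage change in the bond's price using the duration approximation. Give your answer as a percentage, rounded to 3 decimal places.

Duration approximation: ΔP/P ≈ -D_mod · Δy = -5.66 × (-0.017) = +0.096220.
As a percentage: +9.6220%.

+9.622%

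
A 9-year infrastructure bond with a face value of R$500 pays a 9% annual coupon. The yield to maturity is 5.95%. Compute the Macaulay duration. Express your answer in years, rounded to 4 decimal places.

Periodic yield y = 0.0595. Discount each cash flow and weight by its year:
  t   CF        PV=CF/(1+0.0595)^t    t·PV
  1        45.00        42.4729        42.4729
  2        45.00        40.0876        80.1753
  3        45.00        37.8364       113.5092
  4        45.00        35.7115       142.8462
  5        45.00        33.7060       168.5302
  6        45.00        31.8132       190.8789
  7        45.00        30.0266       210.1860
  8        45.00        28.3403       226.7226
  9       545.00       323.9574     2,915.6163
  Σ                    603.9519     4,090.9375
Price P = Σ PV = 603.9519.
Macaulay duration = Σ(t·PV) / P = 4,090.9375 / 603.9519 = 6.77361 years.

6.7736 years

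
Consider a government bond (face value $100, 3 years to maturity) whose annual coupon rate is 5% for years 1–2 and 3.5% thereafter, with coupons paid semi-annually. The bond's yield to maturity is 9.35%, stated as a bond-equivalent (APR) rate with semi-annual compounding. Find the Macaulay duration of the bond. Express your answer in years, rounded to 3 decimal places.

2.811 years

Periodic yield y = 0.04675. Discount each cash flow and weight by its period:
  t   CF        PV=CF/(1+0.04675)^t    t·PV
  1         2.50         2.3883         2.3883
  2         2.50         2.2817         4.5634
  3         2.50         2.1798         6.5393
  4         2.50         2.0824         8.3297
  5         1.75         1.3926         6.9629
  6       101.75        77.3529       464.1174
  Σ                     87.6777       492.9010
Price P = Σ PV = 87.6777.
Macaulay duration = Σ(t·PV) / P = 492.9010 / 87.6777 = 5.62174 half-year periods.
In years: 5.62174 / 2 = 2.81087 years.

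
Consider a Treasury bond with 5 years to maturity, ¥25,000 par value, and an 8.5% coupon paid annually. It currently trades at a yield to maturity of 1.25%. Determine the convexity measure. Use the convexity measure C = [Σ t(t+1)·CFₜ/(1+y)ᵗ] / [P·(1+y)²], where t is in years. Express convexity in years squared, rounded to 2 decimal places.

With y = 0.0125:
  t   CF        PV=CF/(1+0.0125)^t    t·PV        t(t+1)·PV
  1     2,125.00     2,098.7654     2,098.7654       4,197.5309
  2     2,125.00     2,072.8547     4,145.7095      12,437.1285
  3     2,125.00     2,047.2639     6,141.7918      24,567.1674
  4     2,125.00     2,021.9891     8,087.9563      40,439.7817
  5    27,125.00    25,491.4528   127,457.2640     764,743.5842
  Σ                 33,732.3260   147,931.4871     846,385.1926
P = 33,732.3260.
Convexity = Σ t(t+1)·PV / [P·(1+y)²] = 846,385.1926 / (33,732.3260 × 1.025156) = 24.47551.

24.48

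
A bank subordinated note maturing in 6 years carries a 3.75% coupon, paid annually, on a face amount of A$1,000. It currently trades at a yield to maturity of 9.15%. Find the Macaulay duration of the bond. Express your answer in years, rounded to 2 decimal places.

Periodic yield y = 0.0915. Discount each cash flow and weight by its year:
  t   CF        PV=CF/(1+0.0915)^t    t·PV
  1        37.50        34.3564        34.3564
  2        37.50        31.4763        62.9526
  3        37.50        28.8377        86.5130
  4        37.50        26.4202       105.6809
  5        37.50        24.2054       121.0271
  6     1,037.50       613.5439     3,681.2636
  Σ                    758.8399     4,091.7935
Price P = Σ PV = 758.8399.
Macaulay duration = Σ(t·PV) / P = 4,091.7935 / 758.8399 = 5.39217 years.

5.39 years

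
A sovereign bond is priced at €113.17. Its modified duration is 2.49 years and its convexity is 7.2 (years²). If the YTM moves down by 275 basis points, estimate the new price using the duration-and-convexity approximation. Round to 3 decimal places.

Duration effect: -D_mod·Δy = -2.49 × (-0.0275) = +0.068475
Convexity effect: ½·C·(Δy)² = 0.5 × 7.2 × (-0.0275)² = +0.0027225
ΔP/P ≈ +0.068475 + 0.0027225 = +0.0711975
New price ≈ 113.17 × (1 + 0.0711975) = 121.227421075.

€121.227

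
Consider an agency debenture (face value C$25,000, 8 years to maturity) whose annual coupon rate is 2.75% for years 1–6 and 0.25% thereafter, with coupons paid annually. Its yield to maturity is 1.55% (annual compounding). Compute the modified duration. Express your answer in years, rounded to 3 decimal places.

7.206 years

Periodic yield y = 0.0155. First find Macaulay duration:
  t   CF        PV=CF/(1+0.0155)^t    t·PV
  1       687.50       677.0064       677.0064
  2       687.50       666.6730     1,333.3459
  3       687.50       656.4973     1,969.4918
  4       687.50       646.4769     2,585.9075
  5       687.50       636.6094     3,183.0471
  6       687.50       626.8926     3,761.3555
  7        62.50        56.1204       392.8426
  8    25,062.50    22,160.7762   177,286.2097
  Σ                 26,127.0521   191,189.2065
P = 26,127.0521; Macaulay duration = 191,189.2065 / 26,127.0521 = 7.31767 years.
Modified duration = D_Mac / (1 + y) = 7.31767 / 1.0155 = 7.20598 years.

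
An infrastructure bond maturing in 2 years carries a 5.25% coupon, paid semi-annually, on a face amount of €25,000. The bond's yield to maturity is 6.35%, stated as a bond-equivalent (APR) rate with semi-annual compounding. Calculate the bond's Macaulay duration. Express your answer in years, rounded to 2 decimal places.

1.92 years

Periodic yield y = 0.03175. Discount each cash flow and weight by its period:
  t   CF        PV=CF/(1+0.03175)^t    t·PV
  1       656.25       636.0552       636.0552
  2       656.25       616.4819     1,232.9639
  3       656.25       597.5110     1,792.5329
  4    25,656.25    22,640.9825    90,563.9299
  Σ                 24,491.0306    94,225.4820
Price P = Σ PV = 24,491.0306.
Macaulay duration = Σ(t·PV) / P = 94,225.4820 / 24,491.0306 = 3.84735 half-year periods.
In years: 3.84735 / 2 = 1.92367 years.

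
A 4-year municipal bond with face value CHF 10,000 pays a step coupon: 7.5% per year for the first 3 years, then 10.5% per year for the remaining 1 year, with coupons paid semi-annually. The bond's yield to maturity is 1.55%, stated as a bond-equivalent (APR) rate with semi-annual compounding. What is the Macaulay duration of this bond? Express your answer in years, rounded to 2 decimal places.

3.59 years

Periodic yield y = 0.00775. Discount each cash flow and weight by its period:
  t   CF        PV=CF/(1+0.00775)^t    t·PV
  1       375.00       372.1161       372.1161
  2       375.00       369.2544       738.5088
  3       375.00       366.4147     1,099.2440
  4       375.00       363.5968     1,454.3872
  5       375.00       360.8006     1,804.0029
  6       375.00       358.0259     2,148.1553
  7       525.00       497.3815     3,481.6707
  8    10,525.00     9,894.6321    79,157.0566
  Σ                 12,582.2220    90,255.1416
Price P = Σ PV = 12,582.2220.
Macaulay duration = Σ(t·PV) / P = 90,255.1416 / 12,582.2220 = 7.17323 half-year periods.
In years: 7.17323 / 2 = 3.58661 years.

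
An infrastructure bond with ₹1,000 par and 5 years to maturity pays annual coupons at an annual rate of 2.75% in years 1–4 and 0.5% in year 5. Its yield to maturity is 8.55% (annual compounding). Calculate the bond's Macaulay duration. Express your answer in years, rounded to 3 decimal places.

Periodic yield y = 0.0855. Discount each cash flow and weight by its year:
  t   CF        PV=CF/(1+0.0855)^t    t·PV
  1        27.50        25.3339        25.3339
  2        27.50        23.3385        46.6770
  3        27.50        21.5002        64.5007
  4        27.50        19.8068        79.2270
  5     1,005.00       666.8328     3,334.1638
  Σ                    756.8122     3,549.9025
Price P = Σ PV = 756.8122.
Macaulay duration = Σ(t·PV) / P = 3,549.9025 / 756.8122 = 4.69060 years.

4.691 years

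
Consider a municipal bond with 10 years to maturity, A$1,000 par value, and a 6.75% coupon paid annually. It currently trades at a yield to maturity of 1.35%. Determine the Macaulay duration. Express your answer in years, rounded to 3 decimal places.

Periodic yield y = 0.0135. Discount each cash flow and weight by its year:
  t   CF        PV=CF/(1+0.0135)^t    t·PV
  1        67.50        66.6009        66.6009
  2        67.50        65.7138       131.4275
  3        67.50        64.8384       194.5153
  4        67.50        63.9748       255.8991
  5        67.50        63.1226       315.6131
  6        67.50        62.2818       373.6909
  7        67.50        61.4522       430.1655
  8        67.50        60.6337       485.0692
  9        67.50        59.8260       538.4340
  10    1,067.50       933.5345     9,335.3446
  Σ                  1,501.9786    12,126.7601
Price P = Σ PV = 1,501.9786.
Macaulay duration = Σ(t·PV) / P = 12,126.7601 / 1,501.9786 = 8.07386 years.

8.074 years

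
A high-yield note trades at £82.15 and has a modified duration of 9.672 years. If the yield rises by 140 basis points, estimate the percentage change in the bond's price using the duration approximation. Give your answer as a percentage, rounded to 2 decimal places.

-13.54%

Duration approximation: ΔP/P ≈ -D_mod · Δy = -9.672 × (+0.014) = -0.135408.
As a percentage: -13.5408%.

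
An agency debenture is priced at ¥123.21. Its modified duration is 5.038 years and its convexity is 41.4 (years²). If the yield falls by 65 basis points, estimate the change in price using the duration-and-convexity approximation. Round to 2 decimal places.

+¥4.14

Duration effect: -D_mod·Δy = -5.038 × (-0.0065) = +0.032747
Convexity effect: ½·C·(Δy)² = 0.5 × 41.4 × (-0.0065)² = +0.000874575
ΔP/P ≈ +0.032747 + 0.000874575 = +0.033621575
ΔP ≈ 123.21 × (+0.033621575) = +4.14251425575.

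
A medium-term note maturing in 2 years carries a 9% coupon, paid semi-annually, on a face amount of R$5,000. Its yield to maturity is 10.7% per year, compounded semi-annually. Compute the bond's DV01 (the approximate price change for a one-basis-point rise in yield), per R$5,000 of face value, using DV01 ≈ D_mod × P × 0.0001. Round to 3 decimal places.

R$0.862

Periodic yield y = 0.0535.
  t   CF        PV=CF/(1+0.0535)^t    t·PV
  1       225.00       213.5738       213.5738
  2       225.00       202.7279       405.4557
  3       225.00       192.4327       577.2981
  4     5,225.00     4,241.7800    16,967.1198
  Σ                  4,850.5143    18,163.4475
P = 4,850.5143; D_Mac = 3.74464 half-year periods = 1.87232 yrs; D_mod = 1.77724 yrs.
DV01 ≈ 1.77724 × 4,850.5143 × 0.0001 = 0.862053.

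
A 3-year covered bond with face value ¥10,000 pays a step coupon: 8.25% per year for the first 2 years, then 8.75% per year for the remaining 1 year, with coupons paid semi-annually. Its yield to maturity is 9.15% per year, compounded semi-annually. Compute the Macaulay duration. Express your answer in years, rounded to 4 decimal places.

Periodic yield y = 0.04575. Discount each cash flow and weight by its period:
  t   CF        PV=CF/(1+0.04575)^t    t·PV
  1       412.50       394.4537       394.4537
  2       412.50       377.1970       754.3940
  3       412.50       360.6952     1,082.0855
  4       412.50       344.9153     1,379.6612
  5       437.50       349.8152     1,749.0761
  6    10,437.50     7,980.4843    47,882.9060
  Σ                  9,807.5607    53,242.5764
Price P = Σ PV = 9,807.5607.
Macaulay duration = Σ(t·PV) / P = 53,242.5764 / 9,807.5607 = 5.42873 half-year periods.
In years: 5.42873 / 2 = 2.71436 years.

2.7144 years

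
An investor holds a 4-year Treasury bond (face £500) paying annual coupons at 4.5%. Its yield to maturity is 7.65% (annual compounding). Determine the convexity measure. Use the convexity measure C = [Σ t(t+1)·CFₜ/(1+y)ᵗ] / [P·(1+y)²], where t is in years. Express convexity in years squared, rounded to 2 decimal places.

With y = 0.0765:
  t   CF        PV=CF/(1+0.0765)^t    t·PV        t(t+1)·PV
  1        22.50        20.9011        20.9011          41.8021
  2        22.50        19.4158        38.8315         116.4946
  3        22.50        18.0360        54.1080         216.4321
  4       522.50       389.0722     1,556.2886       7,781.4432
  Σ                    447.4250     1,670.1293       8,156.1720
P = 447.4250.
Convexity = Σ t(t+1)·PV / [P·(1+y)²] = 8,156.1720 / (447.4250 × 1.158852) = 15.73034.

15.73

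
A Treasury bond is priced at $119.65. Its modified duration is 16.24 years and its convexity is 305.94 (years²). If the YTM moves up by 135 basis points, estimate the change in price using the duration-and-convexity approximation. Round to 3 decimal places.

Duration effect: -D_mod·Δy = -16.24 × (+0.0135) = -0.219240
Convexity effect: ½·C·(Δy)² = 0.5 × 305.94 × (0.0135)² = +0.0278787825
ΔP/P ≈ -0.219240 + 0.0278787825 = -0.1913612175
ΔP ≈ 119.65 × (-0.1913612175) = -22.896369673875.

-$22.896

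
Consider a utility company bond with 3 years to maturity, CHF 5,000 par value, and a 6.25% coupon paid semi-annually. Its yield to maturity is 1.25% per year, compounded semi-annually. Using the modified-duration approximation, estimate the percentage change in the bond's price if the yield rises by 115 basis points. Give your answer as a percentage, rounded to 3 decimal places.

-3.198%

Periodic yield y = 0.00625. Modified duration first:
  t   CF        PV=CF/(1+0.00625)^t    t·PV
  1       156.25       155.2795       155.2795
  2       156.25       154.3150       308.6301
  3       156.25       153.3566       460.0697
  4       156.25       152.4040       609.6161
  5       156.25       151.4574       757.2871
  6     5,156.25     4,967.0508    29,802.3051
  Σ                  5,733.8634    32,093.1875
P = 5,733.8634; D_Mac = 5.59713 half-year periods = 2.79857 yrs; D_mod = 2.79857/(1+0.00625) = 2.78118 yrs.
ΔP/P ≈ -D_mod · Δy = -2.78118 × (+0.0115) = -0.031984 = -3.1984%.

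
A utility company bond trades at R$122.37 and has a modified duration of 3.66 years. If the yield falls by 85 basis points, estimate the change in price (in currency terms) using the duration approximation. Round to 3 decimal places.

Duration approximation: ΔP/P ≈ -D_mod · Δy = -3.66 × (-0.0085) = +0.031110.
ΔP ≈ 122.37 × (+0.031110) = +3.8069307.

+R$3.807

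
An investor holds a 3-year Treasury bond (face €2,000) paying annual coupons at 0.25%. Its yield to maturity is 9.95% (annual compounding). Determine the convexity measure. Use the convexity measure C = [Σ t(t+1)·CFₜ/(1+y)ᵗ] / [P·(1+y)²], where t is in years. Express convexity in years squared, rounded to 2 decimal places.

9.89

With y = 0.0995:
  t   CF        PV=CF/(1+0.0995)^t    t·PV        t(t+1)·PV
  1         5.00         4.5475         4.5475           9.0950
  2         5.00         4.1360         8.2720          24.8159
  3     2,005.00     1,508.4422     4,525.3266      18,101.3065
  Σ                  1,517.1257     4,538.1461      18,135.2175
P = 1,517.1257.
Convexity = Σ t(t+1)·PV / [P·(1+y)²] = 18,135.2175 / (1,517.1257 × 1.208900) = 9.88805.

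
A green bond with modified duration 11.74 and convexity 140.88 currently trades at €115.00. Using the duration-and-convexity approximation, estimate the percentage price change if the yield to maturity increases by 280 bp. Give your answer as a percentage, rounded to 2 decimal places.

-27.35%

Duration effect: -D_mod·Δy = -11.74 × (+0.028) = -0.328720
Convexity effect: ½·C·(Δy)² = 0.5 × 140.88 × (0.028)² = +0.05522496
ΔP/P ≈ -0.328720 + 0.05522496 = -0.27349504
= -27.349504%.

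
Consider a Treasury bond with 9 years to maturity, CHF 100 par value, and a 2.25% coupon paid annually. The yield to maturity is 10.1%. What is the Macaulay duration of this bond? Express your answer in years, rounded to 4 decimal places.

Periodic yield y = 0.101. Discount each cash flow and weight by its year:
  t   CF        PV=CF/(1+0.101)^t    t·PV
  1         2.25         2.0436         2.0436
  2         2.25         1.8561         3.7123
  3         2.25         1.6859         5.0576
  4         2.25         1.5312         6.1248
  5         2.25         1.3907         6.9537
  6         2.25         1.2632         7.5790
  7         2.25         1.1473         8.0310
  8         2.25         1.0420         8.3363
  9       102.25        43.0108       387.0971
  Σ                     54.9708       434.9353
Price P = Σ PV = 54.9708.
Macaulay duration = Σ(t·PV) / P = 434.9353 / 54.9708 = 7.91212 years.

7.9121 years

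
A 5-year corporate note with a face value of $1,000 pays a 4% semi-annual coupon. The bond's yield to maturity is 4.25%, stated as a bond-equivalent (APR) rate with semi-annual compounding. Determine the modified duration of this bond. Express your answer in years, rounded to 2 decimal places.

4.48 years

Periodic yield y = 0.02125. First find Macaulay duration:
  t   CF        PV=CF/(1+0.02125)^t    t·PV
  1        20.00        19.5838        19.5838
  2        20.00        19.1763        38.3527
  3        20.00        18.7773        56.3320
  4        20.00        18.3866        73.5464
  5        20.00        18.0040        90.0201
  6        20.00        17.6294       105.7764
  7        20.00        17.2626       120.8380
  8        20.00        16.9034       135.2270
  9        20.00        16.5517       148.9649
  10    1,020.00       826.5697     8,265.6969
  Σ                    988.8448     9,054.3383
P = 988.8448; Macaulay duration = 9,054.3383 / 988.8448 = 9.15648 half-year periods = 4.57824 years.
Modified duration = D_Mac / (1 + y) = 4.57824 / 1.02125 = 4.48298 years.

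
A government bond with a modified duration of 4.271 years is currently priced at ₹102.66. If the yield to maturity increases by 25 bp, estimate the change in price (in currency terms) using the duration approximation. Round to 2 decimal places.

Duration approximation: ΔP/P ≈ -D_mod · Δy = -4.271 × (+0.0025) = -0.0106775.
ΔP ≈ 102.66 × (-0.0106775) = -1.09615215.

-₹1.10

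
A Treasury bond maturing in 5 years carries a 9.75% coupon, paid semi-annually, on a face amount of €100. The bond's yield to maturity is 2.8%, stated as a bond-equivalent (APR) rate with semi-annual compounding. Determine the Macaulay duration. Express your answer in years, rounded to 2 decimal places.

4.21 years

Periodic yield y = 0.014. Discount each cash flow and weight by its period:
  t   CF        PV=CF/(1+0.014)^t    t·PV
  1        4.875         4.8077         4.8077
  2        4.875         4.7413         9.4826
  3        4.875         4.6759        14.0276
  4        4.875         4.6113        18.4452
  5        4.875         4.5476        22.7381
  6        4.875         4.4848        26.9090
  7        4.875         4.4229        30.9604
  8        4.875         4.3619        34.8948
  9        4.875         4.3016        38.7147
  10     104.875        91.2625       912.6251
  Σ                    132.2175     1,113.6053
Price P = Σ PV = 132.2175.
Macaulay duration = Σ(t·PV) / P = 1,113.6053 / 132.2175 = 8.42252 half-year periods.
In years: 8.42252 / 2 = 4.21126 years.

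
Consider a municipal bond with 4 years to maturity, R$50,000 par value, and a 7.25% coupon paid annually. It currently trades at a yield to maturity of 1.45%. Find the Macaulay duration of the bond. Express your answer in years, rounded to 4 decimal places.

Periodic yield y = 0.0145. Discount each cash flow and weight by its year:
  t   CF        PV=CF/(1+0.0145)^t    t·PV
  1     3,625.00     3,573.1888     3,573.1888
  2     3,625.00     3,522.1181     7,044.2361
  3     3,625.00     3,471.7773    10,415.3318
  4    53,625.00    50,624.3080   202,497.2320
  Σ                 61,191.3921   223,529.9887
Price P = Σ PV = 61,191.3921.
Macaulay duration = Σ(t·PV) / P = 223,529.9887 / 61,191.3921 = 3.65296 years.

3.6530 years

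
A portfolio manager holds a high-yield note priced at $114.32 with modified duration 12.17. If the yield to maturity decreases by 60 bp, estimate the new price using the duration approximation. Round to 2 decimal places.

Duration approximation: ΔP/P ≈ -D_mod · Δy = -12.17 × (-0.006) = +0.073020.
New price ≈ 114.32 × (1 + 0.073020) = 122.6676464.

$122.67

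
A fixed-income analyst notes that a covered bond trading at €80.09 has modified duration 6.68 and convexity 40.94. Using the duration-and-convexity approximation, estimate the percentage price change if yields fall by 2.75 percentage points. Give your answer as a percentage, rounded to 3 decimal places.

+19.918%

Duration effect: -D_mod·Δy = -6.68 × (-0.0275) = +0.183700
Convexity effect: ½·C·(Δy)² = 0.5 × 40.94 × (-0.0275)² = +0.0154804375
ΔP/P ≈ +0.183700 + 0.0154804375 = +0.1991804375
= +19.91804375%.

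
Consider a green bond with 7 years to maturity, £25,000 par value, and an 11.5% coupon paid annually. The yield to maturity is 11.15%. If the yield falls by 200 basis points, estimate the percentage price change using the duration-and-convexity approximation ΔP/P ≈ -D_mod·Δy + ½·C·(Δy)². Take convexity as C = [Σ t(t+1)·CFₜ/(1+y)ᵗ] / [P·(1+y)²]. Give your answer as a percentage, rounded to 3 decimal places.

+9.931%

With y = 0.1115:
  t   CF        PV=CF/(1+0.1115)^t    t·PV        t(t+1)·PV
  1     2,875.00     2,586.5947     2,586.5947       5,173.1894
  2     2,875.00     2,327.1207     4,654.2415      13,962.7244
  3     2,875.00     2,093.6759     6,281.0276      25,124.1104
  4     2,875.00     1,883.6490     7,534.5960      37,672.9801
  5     2,875.00     1,694.6910     8,473.4548      50,840.7289
  6     2,875.00     1,524.6882     9,148.1294      64,036.9055
  7    27,875.00    13,299.9071    93,099.3496     744,794.7965
  Σ                 25,410.3266   131,777.3935     941,605.4353
P = 25,410.3266; D_Mac = 5.18598 yrs; D_mod = 4.66575 yrs; C = 29.99437.
Duration effect: -4.66575 × (-0.02) = +0.093315
Convexity effect: 0.5 × 29.99437 × (-0.02)² = +0.0059989
ΔP/P ≈ +0.093315 + 0.0059989 = +0.099314 = +9.9314%.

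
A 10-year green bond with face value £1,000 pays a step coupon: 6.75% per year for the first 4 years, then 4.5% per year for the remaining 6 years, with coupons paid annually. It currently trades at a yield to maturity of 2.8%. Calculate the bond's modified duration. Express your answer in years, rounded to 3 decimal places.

7.778 years

Periodic yield y = 0.028. First find Macaulay duration:
  t   CF        PV=CF/(1+0.028)^t    t·PV
  1        67.50        65.6615        65.6615
  2        67.50        63.8730       127.7461
  3        67.50        62.1333       186.3999
  4        67.50        60.4410       241.7638
  5        45.00        39.1965       195.9823
  6        45.00        38.1289       228.7732
  7        45.00        37.0903       259.6323
  8        45.00        36.0801       288.6407
  9        45.00        35.0974       315.8763
  10    1,045.00       792.8393     7,928.3925
  Σ                  1,230.5411     9,838.8686
P = 1,230.5411; Macaulay duration = 9,838.8686 / 1,230.5411 = 7.99556 years.
Modified duration = D_Mac / (1 + y) = 7.99556 / 1.028 = 7.77778 years.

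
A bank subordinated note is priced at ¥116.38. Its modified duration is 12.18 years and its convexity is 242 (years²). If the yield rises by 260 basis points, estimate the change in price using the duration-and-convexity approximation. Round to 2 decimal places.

-¥27.34

Duration effect: -D_mod·Δy = -12.18 × (+0.026) = -0.316680
Convexity effect: ½·C·(Δy)² = 0.5 × 242 × (0.026)² = +0.0817960
ΔP/P ≈ -0.316680 + 0.0817960 = -0.234884
ΔP ≈ 116.38 × (-0.234884) = -27.33579992.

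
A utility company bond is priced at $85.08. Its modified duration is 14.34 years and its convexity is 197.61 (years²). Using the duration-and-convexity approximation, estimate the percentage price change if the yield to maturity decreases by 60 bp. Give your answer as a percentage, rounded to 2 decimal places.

+8.96%

Duration effect: -D_mod·Δy = -14.34 × (-0.006) = +0.086040
Convexity effect: ½·C·(Δy)² = 0.5 × 197.61 × (-0.006)² = +0.00355698
ΔP/P ≈ +0.086040 + 0.00355698 = +0.08959698
= +8.959698%.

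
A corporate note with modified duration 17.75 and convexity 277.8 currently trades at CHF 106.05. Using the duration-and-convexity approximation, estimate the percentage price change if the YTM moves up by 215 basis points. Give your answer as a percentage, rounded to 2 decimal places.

Duration effect: -D_mod·Δy = -17.75 × (+0.0215) = -0.381625
Convexity effect: ½·C·(Δy)² = 0.5 × 277.8 × (0.0215)² = +0.064206525
ΔP/P ≈ -0.381625 + 0.064206525 = -0.317418475
= -31.7418475%.

-31.74%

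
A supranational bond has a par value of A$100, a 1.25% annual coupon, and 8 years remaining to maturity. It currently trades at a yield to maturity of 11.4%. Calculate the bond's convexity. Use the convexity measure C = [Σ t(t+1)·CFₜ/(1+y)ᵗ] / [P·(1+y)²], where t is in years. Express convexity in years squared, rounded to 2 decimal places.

53.02

With y = 0.114:
  t   CF        PV=CF/(1+0.114)^t    t·PV        t(t+1)·PV
  1         1.25         1.1221         1.1221           2.2442
  2         1.25         1.0073         2.0145           6.0435
  3         1.25         0.9042         2.7125          10.8501
  4         1.25         0.8117         3.2466          16.2330
  5         1.25         0.7286         3.6430          21.8577
  6         1.25         0.6540         3.9242          27.4693
  7         1.25         0.5871         4.1097          32.8777
  8       101.25        42.6888       341.5101       3,073.5905
  Σ                     48.5036       362.2826       3,191.1661
P = 48.5036.
Convexity = Σ t(t+1)·PV / [P·(1+y)²] = 3,191.1661 / (48.5036 × 1.240996) = 53.01571.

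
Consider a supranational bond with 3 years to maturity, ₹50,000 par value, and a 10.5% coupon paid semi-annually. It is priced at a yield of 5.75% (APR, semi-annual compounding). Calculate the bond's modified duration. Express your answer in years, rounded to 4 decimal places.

2.5987 years

Periodic yield y = 0.02875. First find Macaulay duration:
  t   CF        PV=CF/(1+0.02875)^t    t·PV
  1     2,625.00     2,551.6403     2,551.6403
  2     2,625.00     2,480.3308     4,960.6617
  3     2,625.00     2,411.0142     7,233.0425
  4     2,625.00     2,343.6347     9,374.5387
  5     2,625.00     2,278.1382    11,390.6910
  6    52,625.00    44,394.8936   266,369.3616
  Σ                 56,459.6518   301,879.9359
P = 56,459.6518; Macaulay duration = 301,879.9359 / 56,459.6518 = 5.34683 half-year periods = 2.67341 years.
Modified duration = D_Mac / (1 + y) = 2.67341 / 1.02875 = 2.59870 years.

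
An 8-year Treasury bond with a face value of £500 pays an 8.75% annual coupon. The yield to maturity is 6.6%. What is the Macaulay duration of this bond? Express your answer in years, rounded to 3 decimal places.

6.200 years

Periodic yield y = 0.066. Discount each cash flow and weight by its year:
  t   CF        PV=CF/(1+0.066)^t    t·PV
  1        43.75        41.0413        41.0413
  2        43.75        38.5003        77.0005
  3        43.75        36.1166       108.3497
  4        43.75        33.8805       135.5218
  5        43.75        31.7828       158.9140
  6        43.75        29.8150       178.8900
  7        43.75        27.9690       195.7833
  8       543.75       326.0931     2,608.7449
  Σ                    565.1985     3,504.2455
Price P = Σ PV = 565.1985.
Macaulay duration = Σ(t·PV) / P = 3,504.2455 / 565.1985 = 6.20003 years.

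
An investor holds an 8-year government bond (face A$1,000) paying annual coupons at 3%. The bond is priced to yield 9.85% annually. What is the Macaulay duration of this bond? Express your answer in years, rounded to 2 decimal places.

6.99 years

Periodic yield y = 0.0985. Discount each cash flow and weight by its year:
  t   CF        PV=CF/(1+0.0985)^t    t·PV
  1        30.00        27.3100        27.3100
  2        30.00        24.8611        49.7223
  3        30.00        22.6319        67.8957
  4        30.00        20.6026        82.4102
  5        30.00        18.7552        93.7758
  6        30.00        17.0734       102.4406
  7        30.00        15.5425       108.7975
  8     1,030.00       485.7768     3,886.2141
  Σ                    632.5534     4,418.5662
Price P = Σ PV = 632.5534.
Macaulay duration = Σ(t·PV) / P = 4,418.5662 / 632.5534 = 6.98529 years.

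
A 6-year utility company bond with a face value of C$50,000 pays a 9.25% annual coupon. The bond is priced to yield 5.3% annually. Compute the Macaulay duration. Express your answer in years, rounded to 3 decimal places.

4.972 years

Periodic yield y = 0.053. Discount each cash flow and weight by its year:
  t   CF        PV=CF/(1+0.053)^t    t·PV
  1     4,625.00     4,392.2127     4,392.2127
  2     4,625.00     4,171.1422     8,342.2844
  3     4,625.00     3,961.1987    11,883.5960
  4     4,625.00     3,761.8221    15,047.2884
  5     4,625.00     3,572.4806    17,862.4031
  6    54,625.00    40,070.1735   240,421.0410
  Σ                 59,929.0298   297,948.8255
Price P = Σ PV = 59,929.0298.
Macaulay duration = Σ(t·PV) / P = 297,948.8255 / 59,929.0298 = 4.97169 years.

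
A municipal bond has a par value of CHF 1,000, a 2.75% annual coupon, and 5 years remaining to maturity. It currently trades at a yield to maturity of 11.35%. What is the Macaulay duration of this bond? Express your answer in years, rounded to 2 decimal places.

Periodic yield y = 0.1135. Discount each cash flow and weight by its year:
  t   CF        PV=CF/(1+0.1135)^t    t·PV
  1        27.50        24.6969        24.6969
  2        27.50        22.1795        44.3591
  3        27.50        19.9187        59.7562
  4        27.50        17.8884        71.5537
  5     1,027.50       600.2480     3,001.2400
  Σ                    684.9316     3,201.6059
Price P = Σ PV = 684.9316.
Macaulay duration = Σ(t·PV) / P = 3,201.6059 / 684.9316 = 4.67434 years.

4.67 years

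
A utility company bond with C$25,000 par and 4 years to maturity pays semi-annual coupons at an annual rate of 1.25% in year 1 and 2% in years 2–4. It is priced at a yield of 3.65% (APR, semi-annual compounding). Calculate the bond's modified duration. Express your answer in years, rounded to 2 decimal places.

3.81 years

Periodic yield y = 0.01825. First find Macaulay duration:
  t   CF        PV=CF/(1+0.01825)^t    t·PV
  1       156.25       153.4495       153.4495
  2       156.25       150.6993       301.3986
  3       250.00       236.7973       710.3919
  4       250.00       232.5532       930.2128
  5       250.00       228.3852     1,141.9259
  6       250.00       224.2919     1,345.7511
  7       250.00       220.2719     1,541.9032
  8    25,250.00    21,848.7217   174,789.7734
  Σ                 23,295.1699   180,914.8065
P = 23,295.1699; Macaulay duration = 180,914.8065 / 23,295.1699 = 7.76619 half-year periods = 3.88310 years.
Modified duration = D_Mac / (1 + y) = 3.88310 / 1.01825 = 3.81350 years.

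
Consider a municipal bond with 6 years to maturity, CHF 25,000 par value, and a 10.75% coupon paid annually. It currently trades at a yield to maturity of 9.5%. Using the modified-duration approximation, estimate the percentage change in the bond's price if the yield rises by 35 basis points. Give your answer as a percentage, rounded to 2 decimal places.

Periodic yield y = 0.095. Modified duration first:
  t   CF        PV=CF/(1+0.095)^t    t·PV
  1     2,687.50     2,454.3379     2,454.3379
  2     2,687.50     2,241.4045     4,482.8089
  3     2,687.50     2,046.9447     6,140.8342
  4     2,687.50     1,869.3559     7,477.4237
  5     2,687.50     1,707.1744     8,535.8718
  6    27,687.50    16,061.9781    96,371.8684
  Σ                 26,381.1954   125,463.1448
P = 26,381.1954; D_Mac = 4.75578 yrs; D_mod = 4.75578/(1+0.095) = 4.34318 yrs.
ΔP/P ≈ -D_mod · Δy = -4.34318 × (+0.0035) = -0.015201 = -1.5201%.

-1.52%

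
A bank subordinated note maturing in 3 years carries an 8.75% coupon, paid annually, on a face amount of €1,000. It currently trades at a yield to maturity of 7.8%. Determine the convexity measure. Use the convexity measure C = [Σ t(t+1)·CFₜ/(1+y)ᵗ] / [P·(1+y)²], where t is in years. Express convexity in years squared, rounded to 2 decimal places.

9.27

With y = 0.078:
  t   CF        PV=CF/(1+0.078)^t    t·PV        t(t+1)·PV
  1        87.50        81.1688        81.1688         162.3377
  2        87.50        75.2958       150.5915         451.7746
  3     1,087.50       868.1065     2,604.3194      10,417.2774
  Σ                  1,024.5710     2,836.0797      11,031.3896
P = 1,024.5710.
Convexity = Σ t(t+1)·PV / [P·(1+y)²] = 11,031.3896 / (1,024.5710 × 1.162084) = 9.26511.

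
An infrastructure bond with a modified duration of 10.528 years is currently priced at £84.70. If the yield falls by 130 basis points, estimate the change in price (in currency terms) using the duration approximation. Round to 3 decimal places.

Duration approximation: ΔP/P ≈ -D_mod · Δy = -10.528 × (-0.013) = +0.136864.
ΔP ≈ 84.70 × (+0.136864) = +11.5923808.

+£11.592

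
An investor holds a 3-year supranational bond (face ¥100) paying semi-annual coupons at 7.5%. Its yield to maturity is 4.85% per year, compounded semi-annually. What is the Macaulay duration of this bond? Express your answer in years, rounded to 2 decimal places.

2.75 years

Periodic yield y = 0.02425. Discount each cash flow and weight by its period:
  t   CF        PV=CF/(1+0.02425)^t    t·PV
  1         3.75         3.6612         3.6612
  2         3.75         3.5745         7.1491
  3         3.75         3.4899        10.4697
  4         3.75         3.4073        13.6291
  5         3.75         3.3266        16.6330
  6       103.75        89.8571       539.1424
  Σ                    107.3166       590.6846
Price P = Σ PV = 107.3166.
Macaulay duration = Σ(t·PV) / P = 590.6846 / 107.3166 = 5.50413 half-year periods.
In years: 5.50413 / 2 = 2.75207 years.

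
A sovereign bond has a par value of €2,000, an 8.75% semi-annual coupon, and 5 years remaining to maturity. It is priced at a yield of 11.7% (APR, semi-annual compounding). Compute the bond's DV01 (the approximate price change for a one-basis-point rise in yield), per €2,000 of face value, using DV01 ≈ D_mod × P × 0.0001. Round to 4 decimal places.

Periodic yield y = 0.0585.
  t   CF        PV=CF/(1+0.0585)^t    t·PV
  1        87.50        82.6641        82.6641
  2        87.50        78.0956       156.1911
  3        87.50        73.7795       221.3384
  4        87.50        69.7019       278.8076
  5        87.50        65.8497       329.2485
  6        87.50        62.2104       373.2623
  7        87.50        58.7722       411.4055
  8        87.50        55.5241       444.1924
  9        87.50        52.4554       472.0987
  10    2,087.50     1,182.2732    11,822.7324
  Σ                  1,781.3261    14,591.9410
P = 1,781.3261; D_Mac = 8.19162 half-year periods = 4.09581 yrs; D_mod = 3.86945 yrs.
DV01 ≈ 3.86945 × 1,781.3261 × 0.0001 = 0.689274.

€0.6893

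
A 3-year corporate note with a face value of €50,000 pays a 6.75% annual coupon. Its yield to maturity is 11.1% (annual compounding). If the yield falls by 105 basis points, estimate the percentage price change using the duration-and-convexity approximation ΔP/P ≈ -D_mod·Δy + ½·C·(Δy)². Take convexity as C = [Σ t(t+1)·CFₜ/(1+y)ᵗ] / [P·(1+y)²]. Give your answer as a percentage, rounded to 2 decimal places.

+2.70%

With y = 0.111:
  t   CF        PV=CF/(1+0.111)^t    t·PV        t(t+1)·PV
  1     3,375.00     3,037.8038     3,037.8038       6,075.6076
  2     3,375.00     2,734.2968     5,468.5937      16,405.7810
  3    53,375.00    38,922.0504   116,766.1513     467,064.6054
  Σ                 44,694.1511   125,272.5488     489,545.9939
P = 44,694.1511; D_Mac = 2.80288 yrs; D_mod = 2.52285 yrs; C = 8.87390.
Duration effect: -2.52285 × (-0.0105) = +0.026490
Convexity effect: 0.5 × 8.87390 × (-0.0105)² = +0.0004892
ΔP/P ≈ +0.026490 + 0.0004892 = +0.026979 = +2.6979%.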